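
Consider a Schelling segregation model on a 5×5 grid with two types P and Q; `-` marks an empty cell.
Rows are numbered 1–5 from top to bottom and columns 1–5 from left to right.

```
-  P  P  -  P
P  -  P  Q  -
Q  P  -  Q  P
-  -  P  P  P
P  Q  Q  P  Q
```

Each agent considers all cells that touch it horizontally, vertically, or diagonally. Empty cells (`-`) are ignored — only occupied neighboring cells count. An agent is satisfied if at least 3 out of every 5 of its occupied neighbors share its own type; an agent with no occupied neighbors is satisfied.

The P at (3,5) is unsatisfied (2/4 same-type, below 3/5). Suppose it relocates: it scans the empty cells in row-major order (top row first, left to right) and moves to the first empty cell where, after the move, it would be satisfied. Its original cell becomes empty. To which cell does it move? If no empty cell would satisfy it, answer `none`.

(1,1)

Vacating (3,5). Empty cells in order:
  (1,1): 2/2 same-type → satisfied — stop here.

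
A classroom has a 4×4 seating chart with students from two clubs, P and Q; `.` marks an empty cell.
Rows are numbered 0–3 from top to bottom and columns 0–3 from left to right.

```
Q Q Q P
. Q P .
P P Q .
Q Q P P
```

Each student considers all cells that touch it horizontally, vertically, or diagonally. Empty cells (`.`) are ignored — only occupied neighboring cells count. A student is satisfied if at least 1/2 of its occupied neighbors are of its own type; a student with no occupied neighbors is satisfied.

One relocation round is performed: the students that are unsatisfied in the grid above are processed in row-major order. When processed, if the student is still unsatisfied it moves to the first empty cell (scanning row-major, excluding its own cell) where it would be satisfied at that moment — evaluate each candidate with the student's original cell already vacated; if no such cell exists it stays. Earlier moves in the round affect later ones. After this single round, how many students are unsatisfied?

1

Initially unsatisfied (in order): (1,2), (2,0), (2,1), (2,2), (3,0), (3,1).
  (1,2) → (2,3).
  (2,0) → (1,3).
  (2,1): no empty cell satisfies it; stays.
  (2,2) → (1,0).
  (3,0): now satisfied by earlier moves; stays.
  (3,1) → (2,0).
Resulting grid:
Q Q Q P
Q Q . P
Q P . P
Q . P P
Unsatisfied now: (2,1).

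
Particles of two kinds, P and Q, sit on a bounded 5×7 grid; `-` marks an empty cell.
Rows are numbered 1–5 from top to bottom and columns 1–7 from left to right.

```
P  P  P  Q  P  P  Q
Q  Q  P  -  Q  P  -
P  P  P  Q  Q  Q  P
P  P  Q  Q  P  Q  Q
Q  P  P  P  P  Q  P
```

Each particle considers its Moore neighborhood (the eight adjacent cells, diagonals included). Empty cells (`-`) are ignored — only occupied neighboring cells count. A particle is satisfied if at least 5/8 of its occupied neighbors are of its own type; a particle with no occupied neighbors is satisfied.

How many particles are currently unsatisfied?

(1,1)P 1/3 ✗
(1,2)P 3/5 ✗
(1,3)P 2/4 ✗
(1,4)Q 1/4 ✗
(1,5)P 2/4 ✗
(1,6)P 2/4 ✗
(1,7)Q 0/2 ✗
(2,1)Q 1/5 ✗
(2,2)Q 1/8 ✗
(2,3)P 4/7 ✗
(2,5)Q 4/7 ✗
(2,6)P 3/7 ✗
(3,1)P 3/5 ✗
(3,2)P 5/8 ✓
(3,3)P 3/7 ✗
(3,4)Q 4/7 ✗
(3,5)Q 5/7 ✓
(3,6)Q 4/7 ✗
(3,7)P 1/4 ✗
(4,1)P 4/5 ✓
(4,2)P 6/8 ✓
(4,3)Q 2/8 ✗
(4,4)Q 3/8 ✗
(4,5)P 2/8 ✗
(4,6)Q 4/8 ✗
(4,7)Q 3/5 ✗
(5,1)Q 0/3 ✗
(5,2)P 3/5 ✗
(5,3)P 3/5 ✗
(5,4)P 3/5 ✗
(5,5)P 2/5 ✗
(5,6)Q 2/5 ✗
(5,7)P 0/3 ✗
Unsatisfied: (1,1), (1,2), (1,3), (1,4), (1,5), (1,6), (1,7), (2,1), (2,2), (2,3), (2,5), (2,6), (3,1), (3,3), (3,4), (3,6), (3,7), (4,3), (4,4), (4,5), (4,6), (4,7), (5,1), (5,2), (5,3), (5,4), (5,5), (5,6), (5,7) — 29 in total.

29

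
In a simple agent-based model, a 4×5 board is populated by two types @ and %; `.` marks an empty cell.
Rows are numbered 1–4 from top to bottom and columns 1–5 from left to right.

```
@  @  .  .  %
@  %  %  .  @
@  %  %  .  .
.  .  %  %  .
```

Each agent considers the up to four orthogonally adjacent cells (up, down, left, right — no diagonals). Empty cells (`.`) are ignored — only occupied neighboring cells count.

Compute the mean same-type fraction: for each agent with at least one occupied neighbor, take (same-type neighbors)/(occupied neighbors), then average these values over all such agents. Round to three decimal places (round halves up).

0.653

Row 1: (1,1)@ 2/2 · (1,2)@ 1/2 · (1,5)% 0/1
Row 2: (2,1)@ 2/3 · (2,2)% 2/4 · (2,3)% 2/2 · (2,5)@ 0/1
Row 3: (3,1)@ 1/2 · (3,2)% 2/3 · (3,3)% 3/3
Row 4: (4,3)% 2/2 · (4,4)% 1/1
Sum over 12 agents: 2/2 + 1/2 + 0/1 + 2/3 + 2/4 + 2/2 + 0/1 + 1/2 + 2/3 + 3/3 + 2/2 + 1/1 = 47/6; mean = 47/6 ÷ 12 = 47/72 = 0.652777… → 0.653.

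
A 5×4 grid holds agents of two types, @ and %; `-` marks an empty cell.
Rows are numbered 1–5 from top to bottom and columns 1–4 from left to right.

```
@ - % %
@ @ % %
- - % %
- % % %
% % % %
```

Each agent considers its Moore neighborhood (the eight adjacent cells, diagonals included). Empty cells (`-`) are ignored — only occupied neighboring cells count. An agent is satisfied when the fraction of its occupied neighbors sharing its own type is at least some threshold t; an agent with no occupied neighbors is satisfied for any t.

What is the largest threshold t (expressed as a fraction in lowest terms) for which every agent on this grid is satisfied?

2/5

Row 1: (1,1)@ 2/2 · (1,3)% 3/4 · (1,4)% 3/3
Row 2: (2,1)@ 2/2 · (2,2)@ 2/5 · (2,3)% 5/6 · (2,4)% 5/5
Row 3: (3,3)% 6/7 · (3,4)% 5/5
Row 4: (4,2)% 5/5 · (4,3)% 7/7 · (4,4)% 5/5
Row 5: (5,1)% 2/2 · (5,2)% 4/4 · (5,3)% 5/5 · (5,4)% 3/3
The smallest same-type fraction is 2/5 at (2,2), which reduces to 2/5. Any threshold above that leaves this agent unsatisfied.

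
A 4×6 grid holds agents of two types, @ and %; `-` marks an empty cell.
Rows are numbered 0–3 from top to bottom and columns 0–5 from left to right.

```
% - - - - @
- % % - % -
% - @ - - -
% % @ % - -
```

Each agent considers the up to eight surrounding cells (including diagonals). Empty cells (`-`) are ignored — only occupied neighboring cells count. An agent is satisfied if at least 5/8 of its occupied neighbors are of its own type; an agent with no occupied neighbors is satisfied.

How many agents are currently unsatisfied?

7

(0,0)% 1/1 ✓
(0,5)@ 0/1 ✗
(1,1)% 3/4 ✓
(1,2)% 1/2 ✗
(1,4)% 0/1 ✗
(2,0)% 3/3 ✓
(2,2)@ 1/5 ✗
(3,0)% 2/2 ✓
(3,1)% 2/4 ✗
(3,2)@ 1/3 ✗
(3,3)% 0/2 ✗
Unsatisfied: (0,5), (1,2), (1,4), (2,2), (3,1), (3,2), (3,3) — 7 in total.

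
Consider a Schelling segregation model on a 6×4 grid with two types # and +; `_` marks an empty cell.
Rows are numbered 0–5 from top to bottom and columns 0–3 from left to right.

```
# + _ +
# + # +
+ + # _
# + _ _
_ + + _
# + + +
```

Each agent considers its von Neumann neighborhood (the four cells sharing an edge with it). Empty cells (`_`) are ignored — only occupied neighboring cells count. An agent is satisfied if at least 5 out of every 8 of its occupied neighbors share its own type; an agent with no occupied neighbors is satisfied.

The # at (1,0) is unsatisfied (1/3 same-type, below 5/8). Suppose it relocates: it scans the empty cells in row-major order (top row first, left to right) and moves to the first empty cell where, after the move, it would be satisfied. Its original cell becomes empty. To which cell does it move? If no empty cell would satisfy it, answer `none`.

Vacating (1,0). Empty cells in order:
  (0,2): 1/3 same-type → still unsatisfied.
  (2,3): 1/2 same-type → still unsatisfied.
  (3,2): 1/3 same-type → still unsatisfied.
  (3,3): 0/0 same-type → satisfied — stop here.

(3,3)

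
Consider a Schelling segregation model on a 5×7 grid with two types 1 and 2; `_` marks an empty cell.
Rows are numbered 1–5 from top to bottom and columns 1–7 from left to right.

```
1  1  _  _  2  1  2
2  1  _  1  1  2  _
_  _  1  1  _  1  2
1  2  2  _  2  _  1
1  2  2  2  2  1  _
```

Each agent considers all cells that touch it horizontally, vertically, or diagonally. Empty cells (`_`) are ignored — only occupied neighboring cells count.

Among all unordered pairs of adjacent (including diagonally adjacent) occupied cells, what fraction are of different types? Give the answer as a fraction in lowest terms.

Scan each occupied cell's neighbors to the right and below (and the two forward diagonals) so each pair is counted once.
From row 1: 7 unlike of 13 pairs (running 7/13).
From row 2: 3 unlike of 10 pairs (running 10/23).
From row 3: 7 unlike of 9 pairs (running 17/32).
From row 4: 4 unlike of 14 pairs (running 21/46).
From row 5: 2 unlike of 5 pairs (running 23/51).
Total adjacent occupied pairs: 51; unlike-type pairs: 23.
23/51 is already in lowest terms.

23/51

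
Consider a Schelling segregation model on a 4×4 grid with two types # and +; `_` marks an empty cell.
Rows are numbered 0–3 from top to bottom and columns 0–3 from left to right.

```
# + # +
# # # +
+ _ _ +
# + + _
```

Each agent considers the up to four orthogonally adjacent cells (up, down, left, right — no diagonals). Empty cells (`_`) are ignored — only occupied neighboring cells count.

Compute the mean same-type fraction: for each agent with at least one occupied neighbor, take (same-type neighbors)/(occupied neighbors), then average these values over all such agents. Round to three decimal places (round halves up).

0.500

(0,0)# 1/2
(0,1)+ 0/3
(0,2)# 1/3
(0,3)+ 1/2
(1,0)# 2/3
(1,1)# 2/3
(1,2)# 2/3
(1,3)+ 2/3
(2,0)+ 0/2
(2,3)+ 1/1
(3,0)# 0/2
(3,1)+ 1/2
(3,2)+ 1/1
Sum over 13 agents: 1/2 + 0/3 + 1/3 + 1/2 + 2/3 + 2/3 + 2/3 + 2/3 + 0/2 + 1/1 + 0/2 + 1/2 + 1/1 = 13/2; mean = 13/2 ÷ 13 = 1/2 = 0.5 → 0.500.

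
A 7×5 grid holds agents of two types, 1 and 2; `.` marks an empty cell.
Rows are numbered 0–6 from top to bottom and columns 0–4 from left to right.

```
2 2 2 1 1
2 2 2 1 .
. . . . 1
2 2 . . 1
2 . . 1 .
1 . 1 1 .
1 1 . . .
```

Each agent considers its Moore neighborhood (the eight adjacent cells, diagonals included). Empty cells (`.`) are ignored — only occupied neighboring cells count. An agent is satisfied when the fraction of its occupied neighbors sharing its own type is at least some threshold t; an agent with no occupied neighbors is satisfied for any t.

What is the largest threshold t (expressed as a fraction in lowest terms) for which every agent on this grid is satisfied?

1/2

(0,0)2 3/3
(0,1)2 5/5
(0,2)2 3/5
(0,3)1 2/4
(0,4)1 2/2
(1,0)2 3/3
(1,1)2 5/5
(1,2)2 3/5
(1,3)1 3/5
(2,4)1 2/2
(3,0)2 2/2
(3,1)2 2/2
(3,4)1 2/2
(4,0)2 2/3
(4,3)1 3/3
(5,0)1 2/3
(5,2)1 3/3
(5,3)1 2/2
(6,0)1 2/2
(6,1)1 3/3
The smallest same-type fraction is 2/4 at (0,3), which reduces to 1/2. Any threshold above that leaves this agent unsatisfied.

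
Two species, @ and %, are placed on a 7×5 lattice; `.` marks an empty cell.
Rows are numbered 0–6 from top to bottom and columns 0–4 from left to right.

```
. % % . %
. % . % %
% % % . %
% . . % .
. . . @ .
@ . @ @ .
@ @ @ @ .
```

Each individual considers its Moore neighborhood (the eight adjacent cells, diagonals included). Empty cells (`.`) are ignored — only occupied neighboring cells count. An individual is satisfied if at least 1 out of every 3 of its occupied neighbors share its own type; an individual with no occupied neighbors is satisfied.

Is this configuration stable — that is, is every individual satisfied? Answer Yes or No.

Yes

(0,1)% 2/2 ok
(0,2)% 3/3 ok
(0,4)% 2/2 ok
(1,1)% 5/5 ok
(1,3)% 5/5 ok
(1,4)% 3/3 ok
(2,0)% 3/3 ok
(2,1)% 4/4 ok
(2,2)% 4/4 ok
(2,4)% 3/3 ok
(3,0)% 2/2 ok
(3,3)% 2/3 ok
(4,3)@ 2/3 ok
(5,0)@ 2/2 ok
(5,2)@ 5/5 ok
(5,3)@ 4/4 ok
(6,0)@ 2/2 ok
(6,1)@ 4/4 ok
(6,2)@ 4/4 ok
(6,3)@ 3/3 ok
All meet the threshold, so the configuration is stable.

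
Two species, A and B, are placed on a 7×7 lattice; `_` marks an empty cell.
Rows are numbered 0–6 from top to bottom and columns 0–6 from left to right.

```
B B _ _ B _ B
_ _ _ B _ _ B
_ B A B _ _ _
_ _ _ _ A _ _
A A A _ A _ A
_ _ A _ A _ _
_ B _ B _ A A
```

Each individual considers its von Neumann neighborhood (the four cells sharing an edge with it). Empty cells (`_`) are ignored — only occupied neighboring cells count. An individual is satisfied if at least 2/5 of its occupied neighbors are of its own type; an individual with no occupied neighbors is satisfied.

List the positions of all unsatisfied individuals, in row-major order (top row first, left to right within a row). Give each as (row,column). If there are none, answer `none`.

(2,1), (2,2)

(0,0)B 1/1 ok
(0,1)B 1/1 ok
(0,4)B 0/0 ok
(0,6)B 1/1 ok
(1,3)B 1/1 ok
(1,6)B 1/1 ok
(2,1)B 0/1 unhappy
(2,2)A 0/2 unhappy
(2,3)B 1/2 ok
(3,4)A 1/1 ok
(4,0)A 1/1 ok
(4,1)A 2/2 ok
(4,2)A 2/2 ok
(4,4)A 2/2 ok
(4,6)A 0/0 ok
(5,2)A 1/1 ok
(5,4)A 1/1 ok
(6,1)B 0/0 ok
(6,3)B 0/0 ok
(6,5)A 1/1 ok
(6,6)A 1/1 ok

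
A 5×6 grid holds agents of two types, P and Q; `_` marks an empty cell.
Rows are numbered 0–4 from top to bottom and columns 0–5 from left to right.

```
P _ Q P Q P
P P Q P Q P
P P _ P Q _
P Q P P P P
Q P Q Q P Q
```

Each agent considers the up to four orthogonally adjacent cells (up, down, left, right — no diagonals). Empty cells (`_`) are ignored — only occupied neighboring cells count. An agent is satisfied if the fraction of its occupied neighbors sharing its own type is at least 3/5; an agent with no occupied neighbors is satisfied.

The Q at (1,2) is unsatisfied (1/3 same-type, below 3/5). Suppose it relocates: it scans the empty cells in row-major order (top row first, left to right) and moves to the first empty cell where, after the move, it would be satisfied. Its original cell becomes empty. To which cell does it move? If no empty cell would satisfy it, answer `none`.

Vacating (1,2). Empty cells in order:
  (0,1): 1/3 same-type → still unsatisfied.
  (2,2): 0/3 same-type → still unsatisfied.
  (2,5): 1/3 same-type → still unsatisfied.

none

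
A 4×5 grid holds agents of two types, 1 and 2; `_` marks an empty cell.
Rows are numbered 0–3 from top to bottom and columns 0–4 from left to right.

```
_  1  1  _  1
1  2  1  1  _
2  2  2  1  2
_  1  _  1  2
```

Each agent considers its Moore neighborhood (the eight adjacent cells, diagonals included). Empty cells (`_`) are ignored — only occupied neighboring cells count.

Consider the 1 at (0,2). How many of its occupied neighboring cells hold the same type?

3

Occupied neighbors of (0,2): (0,1)=1, (1,1)=2, (1,2)=1, (1,3)=1.
Same type (1): 3 of 4.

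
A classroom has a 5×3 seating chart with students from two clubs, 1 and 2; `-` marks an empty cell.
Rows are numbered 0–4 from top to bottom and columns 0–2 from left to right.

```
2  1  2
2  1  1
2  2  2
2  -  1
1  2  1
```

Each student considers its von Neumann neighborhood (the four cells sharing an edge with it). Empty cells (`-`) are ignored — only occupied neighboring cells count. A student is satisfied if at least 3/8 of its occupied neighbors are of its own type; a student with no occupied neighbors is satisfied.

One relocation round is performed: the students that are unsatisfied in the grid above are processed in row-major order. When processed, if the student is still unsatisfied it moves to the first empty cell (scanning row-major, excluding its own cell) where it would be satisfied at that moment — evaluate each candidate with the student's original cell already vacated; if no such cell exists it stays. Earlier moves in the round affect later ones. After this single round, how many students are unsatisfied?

Initially unsatisfied (in order): (0,1), (0,2), (1,2), (2,2), (4,0), (4,1).
  (0,1): no empty cell satisfies it; stays.
  (0,2) → (3,1).
  (1,2): now satisfied by earlier moves; stays.
  (2,2): no empty cell satisfies it; stays.
  (4,0) → (0,2).
  (4,1): now satisfied by earlier moves; stays.
Resulting grid:
2 1 1
2 1 1
2 2 2
2 2 1
- 2 1
Unsatisfied now: (2,2), (3,2).

2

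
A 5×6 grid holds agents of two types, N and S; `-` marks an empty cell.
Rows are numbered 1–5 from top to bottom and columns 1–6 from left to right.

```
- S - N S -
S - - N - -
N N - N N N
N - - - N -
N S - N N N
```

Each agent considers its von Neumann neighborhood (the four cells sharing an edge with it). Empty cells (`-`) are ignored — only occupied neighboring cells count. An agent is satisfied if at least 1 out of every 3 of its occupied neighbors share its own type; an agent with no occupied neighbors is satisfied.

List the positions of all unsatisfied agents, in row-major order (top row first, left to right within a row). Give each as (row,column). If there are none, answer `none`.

(1,5), (2,1), (5,2)

(1,2)S 0/0 ok
(1,4)N 1/2 ok
(1,5)S 0/1 unhappy
(2,1)S 0/1 unhappy
(2,4)N 2/2 ok
(3,1)N 2/3 ok
(3,2)N 1/1 ok
(3,4)N 2/2 ok
(3,5)N 3/3 ok
(3,6)N 1/1 ok
(4,1)N 2/2 ok
(4,5)N 2/2 ok
(5,1)N 1/2 ok
(5,2)S 0/1 unhappy
(5,4)N 1/1 ok
(5,5)N 3/3 ok
(5,6)N 1/1 ok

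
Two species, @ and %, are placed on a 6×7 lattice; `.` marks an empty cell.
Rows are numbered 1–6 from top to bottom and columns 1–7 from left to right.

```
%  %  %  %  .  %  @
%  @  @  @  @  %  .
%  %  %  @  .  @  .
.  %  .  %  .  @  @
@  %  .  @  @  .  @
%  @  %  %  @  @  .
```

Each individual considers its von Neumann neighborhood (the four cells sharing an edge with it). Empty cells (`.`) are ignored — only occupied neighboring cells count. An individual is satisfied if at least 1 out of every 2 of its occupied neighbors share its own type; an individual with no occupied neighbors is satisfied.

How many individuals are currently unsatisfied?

Row 1: (1,1)% 2/2 satisfied · (1,2)% 2/3 satisfied · (1,3)% 2/3 satisfied · (1,4)% 1/2 satisfied · (1,6)% 1/2 satisfied · (1,7)@ 0/1 not
Row 2: (2,1)% 2/3 satisfied · (2,2)@ 1/4 not · (2,3)@ 2/4 satisfied · (2,4)@ 3/4 satisfied · (2,5)@ 1/2 satisfied · (2,6)% 1/3 not
Row 3: (3,1)% 2/2 satisfied · (3,2)% 3/4 satisfied · (3,3)% 1/3 not · (3,4)@ 1/3 not · (3,6)@ 1/2 satisfied
Row 4: (4,2)% 2/2 satisfied · (4,4)% 0/2 not · (4,6)@ 2/2 satisfied · (4,7)@ 2/2 satisfied
Row 5: (5,1)@ 0/2 not · (5,2)% 1/3 not · (5,4)@ 1/3 not · (5,5)@ 2/2 satisfied · (5,7)@ 1/1 satisfied
Row 6: (6,1)% 0/2 not · (6,2)@ 0/3 not · (6,3)% 1/2 satisfied · (6,4)% 1/3 not · (6,5)@ 2/3 satisfied · (6,6)@ 1/1 satisfied
Unsatisfied: (1,7), (2,2), (2,6), (3,3), (3,4), (4,4), (5,1), (5,2), (5,4), (6,1), (6,2), (6,4) — 12 in total.

12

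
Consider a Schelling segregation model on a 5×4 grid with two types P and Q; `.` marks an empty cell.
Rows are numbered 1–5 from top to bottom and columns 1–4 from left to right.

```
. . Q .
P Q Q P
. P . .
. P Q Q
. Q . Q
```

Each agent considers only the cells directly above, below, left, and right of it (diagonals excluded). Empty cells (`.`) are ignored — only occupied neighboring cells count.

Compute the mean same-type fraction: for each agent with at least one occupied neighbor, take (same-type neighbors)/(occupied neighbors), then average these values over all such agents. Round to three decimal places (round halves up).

(1,3)Q 1/1
(2,1)P 0/1
(2,2)Q 1/3
(2,3)Q 2/3
(2,4)P 0/1
(3,2)P 1/2
(4,2)P 1/3
(4,3)Q 1/2
(4,4)Q 2/2
(5,2)Q 0/1
(5,4)Q 1/1
Sum over 11 agents: 1/1 + 0/1 + 1/3 + 2/3 + 0/1 + 1/2 + 1/3 + 1/2 + 2/2 + 0/1 + 1/1 = 16/3; mean = 16/3 ÷ 11 = 16/33 = 0.484848… → 0.485.

0.485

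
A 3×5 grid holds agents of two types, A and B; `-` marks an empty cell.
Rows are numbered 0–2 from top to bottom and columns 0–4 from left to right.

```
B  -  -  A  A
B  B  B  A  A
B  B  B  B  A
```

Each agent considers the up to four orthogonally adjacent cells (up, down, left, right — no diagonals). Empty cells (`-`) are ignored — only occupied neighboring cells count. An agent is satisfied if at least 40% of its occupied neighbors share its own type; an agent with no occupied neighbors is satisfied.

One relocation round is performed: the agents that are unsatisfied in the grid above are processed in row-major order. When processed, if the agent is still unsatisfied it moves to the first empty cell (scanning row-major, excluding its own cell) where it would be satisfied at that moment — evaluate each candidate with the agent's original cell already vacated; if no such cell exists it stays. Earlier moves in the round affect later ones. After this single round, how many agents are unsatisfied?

Initially unsatisfied (in order): (2,3).
  (2,3) → (0,1).
Resulting grid:
B B - A A
B B B A A
B B B - A
All satisfied now.

0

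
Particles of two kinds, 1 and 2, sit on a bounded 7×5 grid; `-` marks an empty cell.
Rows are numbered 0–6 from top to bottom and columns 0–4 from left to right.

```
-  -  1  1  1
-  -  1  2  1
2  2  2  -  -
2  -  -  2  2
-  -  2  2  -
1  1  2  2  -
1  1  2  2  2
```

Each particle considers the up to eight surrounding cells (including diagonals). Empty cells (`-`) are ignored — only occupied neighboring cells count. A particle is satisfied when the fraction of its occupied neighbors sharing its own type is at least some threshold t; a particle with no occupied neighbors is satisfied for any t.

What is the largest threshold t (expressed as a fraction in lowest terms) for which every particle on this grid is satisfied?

1/6

Row 0: (0,2)1 2/3 · (0,3)1 4/5 · (0,4)1 2/3
Row 1: (1,2)1 2/5 · (1,3)2 1/6 · (1,4)1 2/3
Row 2: (2,0)2 2/2 · (2,1)2 3/4 · (2,2)2 3/4
Row 3: (3,0)2 2/2 · (3,3)2 4/4 · (3,4)2 2/2
Row 4: (4,2)2 4/5 · (4,3)2 5/5
Row 5: (5,0)1 3/3 · (5,1)1 3/6 · (5,2)2 5/7 · (5,3)2 6/6
Row 6: (6,0)1 3/3 · (6,1)1 3/5 · (6,2)2 3/5 · (6,3)2 4/4 · (6,4)2 2/2
The smallest same-type fraction is 1/6 at (1,3), which reduces to 1/6. Any threshold above that leaves this particle unsatisfied.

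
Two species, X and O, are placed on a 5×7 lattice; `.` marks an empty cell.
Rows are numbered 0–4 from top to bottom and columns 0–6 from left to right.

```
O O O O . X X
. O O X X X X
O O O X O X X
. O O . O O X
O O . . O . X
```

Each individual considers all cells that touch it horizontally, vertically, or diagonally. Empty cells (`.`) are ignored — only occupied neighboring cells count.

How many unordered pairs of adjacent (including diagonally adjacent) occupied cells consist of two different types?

Scan each occupied cell's neighbors to the right and below (and the two forward diagonals) so each pair is counted once.
From row 0: 3 unlike of 18 pairs (running 3/18).
From row 1: 6 unlike of 22 pairs (running 9/40).
From row 2: 8 unlike of 20 pairs (running 17/60).
From row 3: 2 unlike of 10 pairs (running 19/70).
From row 4: 0 unlike of 1 pairs (running 19/71).
Total adjacent occupied pairs: 71; unlike-type pairs: 19.

19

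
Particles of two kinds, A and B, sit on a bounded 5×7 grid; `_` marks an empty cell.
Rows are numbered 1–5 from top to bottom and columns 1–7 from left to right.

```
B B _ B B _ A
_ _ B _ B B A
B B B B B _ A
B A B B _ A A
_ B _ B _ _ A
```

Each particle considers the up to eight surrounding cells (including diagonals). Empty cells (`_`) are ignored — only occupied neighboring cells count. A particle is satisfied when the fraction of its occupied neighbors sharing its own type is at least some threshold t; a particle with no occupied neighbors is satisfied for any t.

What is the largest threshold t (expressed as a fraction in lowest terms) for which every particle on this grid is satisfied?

0/1

(1,1)B 1/1
(1,2)B 2/2
(1,4)B 3/3
(1,5)B 3/3
(1,7)A 1/2
(2,3)B 5/5
(2,5)B 5/5
(2,6)B 3/6
(2,7)A 2/3
(3,1)B 2/3
(3,2)B 5/6
(3,3)B 5/6
(3,4)B 6/6
(3,5)B 4/5
(3,7)A 3/4
(4,1)B 3/4
(4,2)A 0/6
(4,3)B 6/7
(4,4)B 5/5
(4,6)A 3/4
(4,7)A 3/3
(5,2)B 2/3
(5,4)B 2/2
(5,7)A 2/2
The smallest same-type fraction is 0/6 at (4,2), which reduces to 0/1. Any threshold above that leaves this particle unsatisfied.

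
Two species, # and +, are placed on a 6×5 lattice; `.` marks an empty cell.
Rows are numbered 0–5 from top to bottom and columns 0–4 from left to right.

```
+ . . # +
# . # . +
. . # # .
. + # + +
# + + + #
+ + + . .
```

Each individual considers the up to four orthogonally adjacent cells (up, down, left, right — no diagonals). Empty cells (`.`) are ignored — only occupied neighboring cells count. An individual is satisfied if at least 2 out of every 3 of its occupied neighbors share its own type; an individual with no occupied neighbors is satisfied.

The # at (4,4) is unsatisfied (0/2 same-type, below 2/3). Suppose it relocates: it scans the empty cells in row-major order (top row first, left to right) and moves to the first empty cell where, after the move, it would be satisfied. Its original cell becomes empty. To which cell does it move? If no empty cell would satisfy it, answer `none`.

(0,2)

Vacating (4,4). Empty cells in order:
  (0,1): 0/1 same-type → still unsatisfied.
  (0,2): 2/2 same-type → satisfied — stop here.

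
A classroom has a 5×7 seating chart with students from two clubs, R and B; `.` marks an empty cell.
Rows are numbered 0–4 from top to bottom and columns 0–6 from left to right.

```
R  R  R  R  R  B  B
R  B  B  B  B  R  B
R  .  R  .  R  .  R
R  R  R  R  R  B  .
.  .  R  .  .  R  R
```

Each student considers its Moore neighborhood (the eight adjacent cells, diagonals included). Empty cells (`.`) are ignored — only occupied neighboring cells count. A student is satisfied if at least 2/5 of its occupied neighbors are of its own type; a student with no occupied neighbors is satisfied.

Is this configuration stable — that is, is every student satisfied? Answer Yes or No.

No

(0,0)R 2/3 satisfied
(0,1)R 3/5 satisfied
(0,2)R 2/5 satisfied
(0,3)R 2/5 satisfied
(0,4)R 2/5 satisfied
(0,5)B 3/5 satisfied
(0,6)B 2/3 satisfied
(1,0)R 3/4 satisfied
(1,1)B 1/7 not
(1,2)B 2/6 not
(1,3)B 2/7 not
(1,4)B 2/6 not
(1,5)R 3/7 satisfied
(1,6)B 2/4 satisfied
(2,0)R 3/4 satisfied
(2,2)R 3/6 satisfied
(2,4)R 3/6 satisfied
(2,6)R 1/3 not
(3,0)R 2/2 satisfied
(3,1)R 5/5 satisfied
(3,2)R 4/4 satisfied
(3,3)R 5/5 satisfied
(3,4)R 3/4 satisfied
(3,5)B 0/5 not
(4,2)R 3/3 satisfied
(4,5)R 2/3 satisfied
(4,6)R 1/2 satisfied
For instance (1,1) has only 1/7 same-type neighbors, below 2/5.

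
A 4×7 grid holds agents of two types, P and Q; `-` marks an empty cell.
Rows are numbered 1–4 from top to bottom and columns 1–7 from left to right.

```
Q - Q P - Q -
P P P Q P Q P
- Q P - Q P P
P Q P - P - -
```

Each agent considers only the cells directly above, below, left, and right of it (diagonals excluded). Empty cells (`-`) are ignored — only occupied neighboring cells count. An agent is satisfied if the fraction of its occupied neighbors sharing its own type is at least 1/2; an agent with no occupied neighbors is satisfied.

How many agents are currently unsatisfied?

12

(1,1)Q 0/1 not
(1,3)Q 0/2 not
(1,4)P 0/2 not
(1,6)Q 1/1 satisfied
(2,1)P 1/2 satisfied
(2,2)P 2/3 satisfied
(2,3)P 2/4 satisfied
(2,4)Q 0/3 not
(2,5)P 0/3 not
(2,6)Q 1/4 not
(2,7)P 1/2 satisfied
(3,2)Q 1/3 not
(3,3)P 2/3 satisfied
(3,5)Q 0/3 not
(3,6)P 1/3 not
(3,7)P 2/2 satisfied
(4,1)P 0/1 not
(4,2)Q 1/3 not
(4,3)P 1/2 satisfied
(4,5)P 0/1 not
Unsatisfied: (1,1), (1,3), (1,4), (2,4), (2,5), (2,6), (3,2), (3,5), (3,6), (4,1), (4,2), (4,5) — 12 in total.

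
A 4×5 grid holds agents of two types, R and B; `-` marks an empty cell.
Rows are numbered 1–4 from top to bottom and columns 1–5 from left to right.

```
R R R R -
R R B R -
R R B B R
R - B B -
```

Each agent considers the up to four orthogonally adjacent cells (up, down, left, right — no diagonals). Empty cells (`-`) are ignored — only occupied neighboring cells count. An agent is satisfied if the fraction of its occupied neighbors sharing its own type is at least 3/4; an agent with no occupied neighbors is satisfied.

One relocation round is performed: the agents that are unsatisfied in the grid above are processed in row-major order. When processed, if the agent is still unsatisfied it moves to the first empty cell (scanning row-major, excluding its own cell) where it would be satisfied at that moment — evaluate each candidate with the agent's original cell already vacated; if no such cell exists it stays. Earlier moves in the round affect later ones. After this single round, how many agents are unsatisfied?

Initially unsatisfied (in order): (1,3), (2,3), (2,4), (3,2), (3,4), (3,5).
  (1,3) → (1,5).
  (2,3): no empty cell satisfies it; stays.
  (2,4) → (2,5).
  (3,2): no empty cell satisfies it; stays.
  (3,4): no empty cell satisfies it; stays.
  (3,5): no empty cell satisfies it; stays.
Resulting grid:
R R - R R
R R B - R
R R B B R
R - B B -
Unsatisfied now: (2,3), (3,2), (3,4), (3,5).

4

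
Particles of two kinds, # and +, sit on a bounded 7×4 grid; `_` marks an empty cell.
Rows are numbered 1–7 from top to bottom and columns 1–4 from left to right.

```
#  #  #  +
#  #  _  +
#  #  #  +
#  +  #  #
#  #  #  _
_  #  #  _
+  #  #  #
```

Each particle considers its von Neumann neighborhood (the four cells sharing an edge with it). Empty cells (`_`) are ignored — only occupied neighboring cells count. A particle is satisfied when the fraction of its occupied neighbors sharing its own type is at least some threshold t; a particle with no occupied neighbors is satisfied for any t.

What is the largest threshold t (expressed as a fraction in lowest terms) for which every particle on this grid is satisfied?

0/1

Row 1: (1,1)# 2/2 · (1,2)# 3/3 · (1,3)# 1/2 · (1,4)+ 1/2
Row 2: (2,1)# 3/3 · (2,2)# 3/3 · (2,4)+ 2/2
Row 3: (3,1)# 3/3 · (3,2)# 3/4 · (3,3)# 2/3 · (3,4)+ 1/3
Row 4: (4,1)# 2/3 · (4,2)+ 0/4 · (4,3)# 3/4 · (4,4)# 1/2
Row 5: (5,1)# 2/2 · (5,2)# 3/4 · (5,3)# 3/3
Row 6: (6,2)# 3/3 · (6,3)# 3/3
Row 7: (7,1)+ 0/1 · (7,2)# 2/3 · (7,3)# 3/3 · (7,4)# 1/1
The smallest same-type fraction is 0/4 at (4,2), which reduces to 0/1. Any threshold above that leaves this particle unsatisfied.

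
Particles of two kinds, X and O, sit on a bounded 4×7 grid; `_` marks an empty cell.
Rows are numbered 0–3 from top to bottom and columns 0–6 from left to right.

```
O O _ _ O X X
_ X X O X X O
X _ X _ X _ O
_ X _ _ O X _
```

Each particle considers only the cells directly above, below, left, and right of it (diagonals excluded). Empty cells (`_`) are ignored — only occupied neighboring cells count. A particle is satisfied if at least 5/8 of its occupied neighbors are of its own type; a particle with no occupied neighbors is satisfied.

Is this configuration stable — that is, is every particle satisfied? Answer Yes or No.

(0,0)O 1/1 ok
(0,1)O 1/2 unhappy
(0,4)O 0/2 unhappy
(0,5)X 2/3 ok
(0,6)X 1/2 unhappy
(1,1)X 1/2 unhappy
(1,2)X 2/3 ok
(1,3)O 0/2 unhappy
(1,4)X 2/4 unhappy
(1,5)X 2/3 ok
(1,6)O 1/3 unhappy
(2,0)X 0/0 ok
(2,2)X 1/1 ok
(2,4)X 1/2 unhappy
(2,6)O 1/1 ok
(3,1)X 0/0 ok
(3,4)O 0/2 unhappy
(3,5)X 0/1 unhappy
For instance (0,1) has only 1/2 same-type neighbors, below 5/8.

No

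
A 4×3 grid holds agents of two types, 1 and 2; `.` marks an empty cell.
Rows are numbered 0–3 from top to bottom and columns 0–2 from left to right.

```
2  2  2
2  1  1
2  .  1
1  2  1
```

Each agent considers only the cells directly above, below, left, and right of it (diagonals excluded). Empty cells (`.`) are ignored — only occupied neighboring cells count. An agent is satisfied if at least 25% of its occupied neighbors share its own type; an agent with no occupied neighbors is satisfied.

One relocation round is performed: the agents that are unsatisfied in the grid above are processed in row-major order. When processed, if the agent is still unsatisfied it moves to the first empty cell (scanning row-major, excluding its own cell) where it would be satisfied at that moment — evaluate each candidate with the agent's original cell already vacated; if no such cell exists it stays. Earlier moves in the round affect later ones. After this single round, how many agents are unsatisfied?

0

Initially unsatisfied (in order): (3,0), (3,1).
  (3,0) → (2,1).
  (3,1) → (3,0).
Resulting grid:
2 2 2
2 1 1
2 1 1
2 . 1
All satisfied now.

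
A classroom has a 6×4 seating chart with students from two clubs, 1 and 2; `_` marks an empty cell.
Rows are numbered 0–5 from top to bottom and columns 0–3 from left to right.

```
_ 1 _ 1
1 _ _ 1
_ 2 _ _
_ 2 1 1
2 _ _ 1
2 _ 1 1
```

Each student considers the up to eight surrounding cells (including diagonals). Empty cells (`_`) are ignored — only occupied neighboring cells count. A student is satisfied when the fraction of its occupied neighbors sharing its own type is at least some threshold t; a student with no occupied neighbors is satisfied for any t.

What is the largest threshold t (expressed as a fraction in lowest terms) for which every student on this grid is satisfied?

1/3

Row 0: (0,1)1 1/1 · (0,3)1 1/1
Row 1: (1,0)1 1/2 · (1,3)1 1/1
Row 2: (2,1)2 1/3
Row 3: (3,1)2 2/3 · (3,2)1 2/4 · (3,3)1 2/2
Row 4: (4,0)2 2/2 · (4,3)1 4/4
Row 5: (5,0)2 1/1 · (5,2)1 2/2 · (5,3)1 2/2
The smallest same-type fraction is 1/3 at (2,1), which reduces to 1/3. Any threshold above that leaves this student unsatisfied.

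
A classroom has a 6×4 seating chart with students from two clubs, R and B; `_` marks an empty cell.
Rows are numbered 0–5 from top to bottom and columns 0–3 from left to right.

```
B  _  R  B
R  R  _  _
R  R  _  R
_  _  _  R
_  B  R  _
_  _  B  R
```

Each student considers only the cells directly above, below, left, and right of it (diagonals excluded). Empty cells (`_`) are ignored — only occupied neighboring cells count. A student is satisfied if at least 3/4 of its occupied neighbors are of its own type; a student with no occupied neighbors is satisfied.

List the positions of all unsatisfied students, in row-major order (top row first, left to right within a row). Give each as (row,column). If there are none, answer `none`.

Row 0: (0,0)B 0/1 not · (0,2)R 0/1 not · (0,3)B 0/1 not
Row 1: (1,0)R 2/3 not · (1,1)R 2/2 satisfied
Row 2: (2,0)R 2/2 satisfied · (2,1)R 2/2 satisfied · (2,3)R 1/1 satisfied
Row 3: (3,3)R 1/1 satisfied
Row 4: (4,1)B 0/1 not · (4,2)R 0/2 not
Row 5: (5,2)B 0/2 not · (5,3)R 0/1 not

(0,0), (0,2), (0,3), (1,0), (4,1), (4,2), (5,2), (5,3)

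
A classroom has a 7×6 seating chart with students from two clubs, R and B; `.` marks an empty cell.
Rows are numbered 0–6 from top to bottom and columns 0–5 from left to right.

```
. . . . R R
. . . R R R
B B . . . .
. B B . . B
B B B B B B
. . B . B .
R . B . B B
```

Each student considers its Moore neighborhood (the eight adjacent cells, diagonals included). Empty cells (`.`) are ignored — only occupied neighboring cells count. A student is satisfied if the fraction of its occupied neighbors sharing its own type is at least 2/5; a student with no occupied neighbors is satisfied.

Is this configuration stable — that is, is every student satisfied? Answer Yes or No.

Yes

Row 0: (0,4)R 4/4 ✓ · (0,5)R 3/3 ✓
Row 1: (1,3)R 2/2 ✓ · (1,4)R 4/4 ✓ · (1,5)R 3/3 ✓
Row 2: (2,0)B 2/2 ✓ · (2,1)B 3/3 ✓
Row 3: (3,1)B 6/6 ✓ · (3,2)B 5/5 ✓ · (3,5)B 2/2 ✓
Row 4: (4,0)B 2/2 ✓ · (4,1)B 5/5 ✓ · (4,2)B 5/5 ✓ · (4,3)B 5/5 ✓ · (4,4)B 4/4 ✓ · (4,5)B 3/3 ✓
Row 5: (5,2)B 4/4 ✓ · (5,4)B 5/5 ✓
Row 6: (6,0)R 0/0 ✓ · (6,2)B 1/1 ✓ · (6,4)B 2/2 ✓ · (6,5)B 2/2 ✓
All meet the threshold, so the configuration is stable.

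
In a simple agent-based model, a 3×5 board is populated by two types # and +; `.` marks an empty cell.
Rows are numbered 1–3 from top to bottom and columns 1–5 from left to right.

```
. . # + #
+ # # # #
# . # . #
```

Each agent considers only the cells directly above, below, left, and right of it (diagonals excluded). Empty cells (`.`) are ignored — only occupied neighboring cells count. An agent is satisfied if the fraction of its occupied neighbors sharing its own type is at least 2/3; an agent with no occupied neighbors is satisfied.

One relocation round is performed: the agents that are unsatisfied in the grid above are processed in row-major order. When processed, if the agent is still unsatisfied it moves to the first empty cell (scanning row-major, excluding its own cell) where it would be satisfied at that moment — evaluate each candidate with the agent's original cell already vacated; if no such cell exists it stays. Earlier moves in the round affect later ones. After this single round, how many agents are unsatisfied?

Initially unsatisfied (in order): (1,3), (1,4), (1,5), (2,1), (2,2), (3,1).
  (1,3) → (1,2).
  (1,4): no empty cell satisfies it; stays.
  (1,5) → (1,3).
  (2,1): no empty cell satisfies it; stays.
  (2,2): now satisfied by earlier moves; stays.
  (3,1) → (3,2).
Resulting grid:
. # # + .
+ # # # #
. # # . #
Unsatisfied now: (1,4), (2,1).

2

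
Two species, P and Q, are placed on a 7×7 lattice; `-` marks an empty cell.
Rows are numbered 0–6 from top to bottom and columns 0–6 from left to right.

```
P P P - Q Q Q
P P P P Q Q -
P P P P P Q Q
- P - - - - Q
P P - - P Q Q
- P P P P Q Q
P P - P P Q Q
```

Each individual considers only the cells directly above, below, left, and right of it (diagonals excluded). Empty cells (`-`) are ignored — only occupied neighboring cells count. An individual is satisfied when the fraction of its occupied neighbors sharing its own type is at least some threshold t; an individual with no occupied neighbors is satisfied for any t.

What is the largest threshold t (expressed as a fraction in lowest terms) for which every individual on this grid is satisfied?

1/3

(0,0)P 2/2
(0,1)P 3/3
(0,2)P 2/2
(0,4)Q 2/2
(0,5)Q 3/3
(0,6)Q 1/1
(1,0)P 3/3
(1,1)P 4/4
(1,2)P 4/4
(1,3)P 2/3
(1,4)Q 2/4
(1,5)Q 3/3
(2,0)P 2/2
(2,1)P 4/4
(2,2)P 3/3
(2,3)P 3/3
(2,4)P 1/3
(2,5)Q 2/3
(2,6)Q 2/2
(3,1)P 2/2
(3,6)Q 2/2
(4,0)P 1/1
(4,1)P 3/3
(4,4)P 1/2
(4,5)Q 2/3
(4,6)Q 3/3
(5,1)P 3/3
(5,2)P 2/2
(5,3)P 3/3
(5,4)P 3/4
(5,5)Q 3/4
(5,6)Q 3/3
(6,0)P 1/1
(6,1)P 2/2
(6,3)P 2/2
(6,4)P 2/3
(6,5)Q 2/3
(6,6)Q 2/2
The smallest same-type fraction is 1/3 at (2,4), which reduces to 1/3. Any threshold above that leaves this individual unsatisfied.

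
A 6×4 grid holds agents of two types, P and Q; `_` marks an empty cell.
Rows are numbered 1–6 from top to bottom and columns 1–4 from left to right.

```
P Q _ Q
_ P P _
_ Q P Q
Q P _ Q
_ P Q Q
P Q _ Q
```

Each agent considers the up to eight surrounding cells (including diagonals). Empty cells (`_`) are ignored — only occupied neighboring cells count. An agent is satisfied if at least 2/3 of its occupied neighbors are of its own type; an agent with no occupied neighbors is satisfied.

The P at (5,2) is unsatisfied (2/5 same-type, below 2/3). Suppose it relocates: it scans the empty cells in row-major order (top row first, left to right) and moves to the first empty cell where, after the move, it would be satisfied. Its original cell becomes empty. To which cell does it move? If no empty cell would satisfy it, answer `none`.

Vacating (5,2). Empty cells in order:
  (1,3): 2/4 same-type → still unsatisfied.
  (2,1): 2/4 same-type → still unsatisfied.
  (2,4): 2/4 same-type → still unsatisfied.
  (3,1): 2/4 same-type → still unsatisfied.
  (4,3): 2/7 same-type → still unsatisfied.
  (5,1): 2/4 same-type → still unsatisfied.
  (6,3): 0/4 same-type → still unsatisfied.

none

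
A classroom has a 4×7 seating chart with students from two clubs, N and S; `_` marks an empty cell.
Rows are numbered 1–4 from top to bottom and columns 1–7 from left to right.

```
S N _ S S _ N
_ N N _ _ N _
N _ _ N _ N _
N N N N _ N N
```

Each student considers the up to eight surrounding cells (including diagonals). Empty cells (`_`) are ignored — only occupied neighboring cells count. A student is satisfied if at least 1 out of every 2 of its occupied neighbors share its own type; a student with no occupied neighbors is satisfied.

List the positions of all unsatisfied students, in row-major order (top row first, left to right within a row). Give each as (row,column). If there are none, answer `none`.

(1,1)S 0/2 unhappy
(1,2)N 2/3 ok
(1,4)S 1/2 ok
(1,5)S 1/2 ok
(1,7)N 1/1 ok
(2,2)N 3/4 ok
(2,3)N 3/4 ok
(2,6)N 2/3 ok
(3,1)N 3/3 ok
(3,4)N 3/3 ok
(3,6)N 3/3 ok
(4,1)N 2/2 ok
(4,2)N 3/3 ok
(4,3)N 3/3 ok
(4,4)N 2/2 ok
(4,6)N 2/2 ok
(4,7)N 2/2 ok

(1,1)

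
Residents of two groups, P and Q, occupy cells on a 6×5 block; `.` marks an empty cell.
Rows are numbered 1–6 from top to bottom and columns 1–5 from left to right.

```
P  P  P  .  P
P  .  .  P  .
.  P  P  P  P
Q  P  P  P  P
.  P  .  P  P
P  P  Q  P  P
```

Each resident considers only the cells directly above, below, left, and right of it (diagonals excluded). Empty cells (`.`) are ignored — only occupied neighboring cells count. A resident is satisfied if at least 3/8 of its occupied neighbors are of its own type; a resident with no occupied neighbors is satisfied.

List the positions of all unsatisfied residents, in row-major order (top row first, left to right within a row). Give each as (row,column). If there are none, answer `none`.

(4,1), (6,3)

Row 1: (1,1)P 2/2 ok · (1,2)P 2/2 ok · (1,3)P 1/1 ok · (1,5)P 0/0 ok
Row 2: (2,1)P 1/1 ok · (2,4)P 1/1 ok
Row 3: (3,2)P 2/2 ok · (3,3)P 3/3 ok · (3,4)P 4/4 ok · (3,5)P 2/2 ok
Row 4: (4,1)Q 0/1 unhappy · (4,2)P 3/4 ok · (4,3)P 3/3 ok · (4,4)P 4/4 ok · (4,5)P 3/3 ok
Row 5: (5,2)P 2/2 ok · (5,4)P 3/3 ok · (5,5)P 3/3 ok
Row 6: (6,1)P 1/1 ok · (6,2)P 2/3 ok · (6,3)Q 0/2 unhappy · (6,4)P 2/3 ok · (6,5)P 2/2 ok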